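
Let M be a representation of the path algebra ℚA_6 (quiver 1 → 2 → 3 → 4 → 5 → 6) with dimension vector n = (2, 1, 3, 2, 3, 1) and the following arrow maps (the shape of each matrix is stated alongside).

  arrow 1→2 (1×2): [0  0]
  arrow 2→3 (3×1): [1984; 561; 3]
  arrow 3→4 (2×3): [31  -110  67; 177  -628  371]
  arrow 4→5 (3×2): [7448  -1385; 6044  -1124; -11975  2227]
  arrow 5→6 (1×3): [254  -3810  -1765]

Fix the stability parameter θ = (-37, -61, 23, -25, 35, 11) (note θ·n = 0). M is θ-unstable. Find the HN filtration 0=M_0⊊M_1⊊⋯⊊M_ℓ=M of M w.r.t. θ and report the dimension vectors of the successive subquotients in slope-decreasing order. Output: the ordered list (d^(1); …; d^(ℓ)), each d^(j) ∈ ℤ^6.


Barcode: M ≅ I[1,1]^2, I[2,5], I[3,3], I[3,6], I[5,5]. HN layers by μ_θ (5 steps, strictly decreasing):
  μ^(1)=35; μ^(2)=23; μ^(3)=-1; μ^(4)=-37; μ^(5)=-61

((0, 0, 0, 0, 2, 0); (0, 0, 1, 0, 1, 1); (0, 0, 2, 2, 0, 0); (2, 0, 0, 0, 0, 0); (0, 1, 0, 0, 0, 0))


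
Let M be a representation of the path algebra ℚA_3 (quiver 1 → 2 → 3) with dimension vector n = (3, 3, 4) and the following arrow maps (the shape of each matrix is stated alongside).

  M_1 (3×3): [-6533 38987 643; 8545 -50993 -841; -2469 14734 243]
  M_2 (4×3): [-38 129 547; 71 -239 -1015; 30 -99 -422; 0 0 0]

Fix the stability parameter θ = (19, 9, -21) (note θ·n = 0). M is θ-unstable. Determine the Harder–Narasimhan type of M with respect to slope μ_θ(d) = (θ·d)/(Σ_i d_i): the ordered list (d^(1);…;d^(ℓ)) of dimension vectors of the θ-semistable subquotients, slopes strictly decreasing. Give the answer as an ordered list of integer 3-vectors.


Via rank(M_{q-1}∘⋯∘M_p): M ≅ I[1,3]^3, I[3,3].
μ_θ-semistable layers: μ^(1)=7/3; μ^(2)=-21

((3, 3, 3); (0, 0, 1))


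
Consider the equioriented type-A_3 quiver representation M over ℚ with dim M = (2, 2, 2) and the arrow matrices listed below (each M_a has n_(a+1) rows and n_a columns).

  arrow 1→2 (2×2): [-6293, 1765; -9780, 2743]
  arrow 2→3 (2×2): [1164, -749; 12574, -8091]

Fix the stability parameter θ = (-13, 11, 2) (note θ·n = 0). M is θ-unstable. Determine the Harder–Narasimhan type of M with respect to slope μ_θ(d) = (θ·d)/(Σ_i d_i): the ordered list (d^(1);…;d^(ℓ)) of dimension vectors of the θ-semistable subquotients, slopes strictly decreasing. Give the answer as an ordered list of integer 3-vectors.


Via rank(M_{q-1}∘⋯∘M_p): M ≅ I[1,3]^2.
μ_θ-semistable layers: μ^(1)=13/2; μ^(2)=-13

((0, 2, 2); (2, 0, 0))


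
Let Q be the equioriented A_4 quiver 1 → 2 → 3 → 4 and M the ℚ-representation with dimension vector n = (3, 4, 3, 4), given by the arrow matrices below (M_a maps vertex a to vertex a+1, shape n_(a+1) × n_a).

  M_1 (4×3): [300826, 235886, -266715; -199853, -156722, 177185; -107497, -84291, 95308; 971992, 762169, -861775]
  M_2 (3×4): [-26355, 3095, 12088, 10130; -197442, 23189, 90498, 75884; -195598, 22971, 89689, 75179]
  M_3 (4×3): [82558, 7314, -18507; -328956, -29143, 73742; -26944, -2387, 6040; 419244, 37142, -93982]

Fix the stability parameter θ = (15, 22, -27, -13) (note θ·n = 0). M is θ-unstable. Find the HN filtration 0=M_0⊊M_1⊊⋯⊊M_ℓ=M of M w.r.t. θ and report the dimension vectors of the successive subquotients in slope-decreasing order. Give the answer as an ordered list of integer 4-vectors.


Barcode: M ≅ I[1,3], I[1,4]^2, I[2,2], I[4,4]^2. HN layers by μ_θ (4 steps, strictly decreasing):
  μ^(1)=22; μ^(2)=10/3; μ^(3)=-3/4; μ^(4)=-13

((0, 1, 0, 0); (1, 1, 1, 0); (2, 2, 2, 2); (0, 0, 0, 2))


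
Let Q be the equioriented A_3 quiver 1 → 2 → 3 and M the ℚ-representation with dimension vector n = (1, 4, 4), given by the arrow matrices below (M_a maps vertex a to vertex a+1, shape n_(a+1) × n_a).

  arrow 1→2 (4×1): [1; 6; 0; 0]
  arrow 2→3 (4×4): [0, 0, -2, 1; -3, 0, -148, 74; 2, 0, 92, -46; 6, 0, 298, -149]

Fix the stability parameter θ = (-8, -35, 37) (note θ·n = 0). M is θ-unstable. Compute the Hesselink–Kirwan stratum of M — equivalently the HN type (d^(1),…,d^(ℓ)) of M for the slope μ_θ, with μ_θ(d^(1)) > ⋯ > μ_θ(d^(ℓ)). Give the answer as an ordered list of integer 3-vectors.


Via rank(M_{q-1}∘⋯∘M_p): M ≅ I[1,3], I[2,2]^2, I[2,3], I[3,3]^2.
μ_θ-semistable layers: μ^(1)=37; μ^(2)=-43/2; μ^(3)=-35

((0, 0, 4); (1, 1, 0); (0, 3, 0))


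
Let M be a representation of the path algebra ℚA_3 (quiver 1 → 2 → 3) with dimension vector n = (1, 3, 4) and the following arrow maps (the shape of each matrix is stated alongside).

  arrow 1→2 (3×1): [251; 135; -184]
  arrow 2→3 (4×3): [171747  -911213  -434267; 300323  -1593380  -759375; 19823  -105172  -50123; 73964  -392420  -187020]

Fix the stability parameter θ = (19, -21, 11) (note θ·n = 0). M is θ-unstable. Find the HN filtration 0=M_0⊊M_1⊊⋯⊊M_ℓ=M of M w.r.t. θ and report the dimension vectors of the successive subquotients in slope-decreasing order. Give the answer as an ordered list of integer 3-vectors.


Interval decomposition of M: I[1,3], I[2,2], I[2,3], I[3,3]^2.
HN type (ℓ=3): μ^(1)=11; μ^(2)=-1; μ^(3)=-21

((0, 0, 4); (1, 1, 0); (0, 2, 0))


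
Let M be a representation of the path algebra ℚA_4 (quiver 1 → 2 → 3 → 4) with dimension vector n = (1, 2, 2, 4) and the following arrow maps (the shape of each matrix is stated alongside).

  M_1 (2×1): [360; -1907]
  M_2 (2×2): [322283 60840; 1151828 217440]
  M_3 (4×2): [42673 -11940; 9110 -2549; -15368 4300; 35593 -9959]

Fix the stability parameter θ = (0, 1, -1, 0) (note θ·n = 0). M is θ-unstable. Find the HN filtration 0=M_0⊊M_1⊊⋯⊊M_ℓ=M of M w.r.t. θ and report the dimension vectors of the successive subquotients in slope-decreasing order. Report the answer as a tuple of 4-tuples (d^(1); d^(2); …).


Barcode: M ≅ I[1,2], I[2,4], I[3,4], I[4,4]^2. HN layers by μ_θ (3 steps, strictly decreasing):
  μ^(1)=1; μ^(2)=0; μ^(3)=-1

((0, 1, 0, 0); (1, 1, 1, 4); (0, 0, 1, 0))


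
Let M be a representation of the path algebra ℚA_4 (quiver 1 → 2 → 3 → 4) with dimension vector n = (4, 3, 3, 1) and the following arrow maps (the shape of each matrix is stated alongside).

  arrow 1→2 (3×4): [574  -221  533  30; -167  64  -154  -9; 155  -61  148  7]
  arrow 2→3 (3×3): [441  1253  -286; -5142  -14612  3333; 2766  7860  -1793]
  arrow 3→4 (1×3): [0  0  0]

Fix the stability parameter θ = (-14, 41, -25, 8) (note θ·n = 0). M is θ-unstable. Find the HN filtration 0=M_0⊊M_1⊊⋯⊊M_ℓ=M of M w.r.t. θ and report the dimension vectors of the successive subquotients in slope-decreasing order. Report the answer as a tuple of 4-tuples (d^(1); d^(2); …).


Barcode: M ≅ I[1,1], I[1,2], I[1,3]^2, I[3,3], I[4,4]. HN layers by μ_θ (4 steps, strictly decreasing):
  μ^(1)=41; μ^(2)=8; μ^(3)=-14; μ^(4)=-25

((0, 1, 0, 0); (0, 2, 2, 1); (4, 0, 0, 0); (0, 0, 1, 0))


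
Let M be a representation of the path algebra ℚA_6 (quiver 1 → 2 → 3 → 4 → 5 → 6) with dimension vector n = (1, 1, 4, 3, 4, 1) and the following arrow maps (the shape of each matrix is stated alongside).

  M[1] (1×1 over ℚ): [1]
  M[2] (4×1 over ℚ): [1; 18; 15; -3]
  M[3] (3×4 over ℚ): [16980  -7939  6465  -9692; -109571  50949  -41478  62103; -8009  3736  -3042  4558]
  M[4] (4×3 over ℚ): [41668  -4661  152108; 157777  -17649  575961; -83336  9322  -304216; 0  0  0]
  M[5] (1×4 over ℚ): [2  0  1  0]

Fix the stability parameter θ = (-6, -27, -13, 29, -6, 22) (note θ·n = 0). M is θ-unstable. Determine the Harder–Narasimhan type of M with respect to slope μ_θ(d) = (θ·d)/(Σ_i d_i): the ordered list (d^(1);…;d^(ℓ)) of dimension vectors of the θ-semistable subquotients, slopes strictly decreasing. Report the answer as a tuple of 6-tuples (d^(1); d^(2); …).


Via rank(M_{q-1}∘⋯∘M_p): M ≅ I[1,4], I[3,3], I[3,5]^2, I[5,5], I[5,6].
μ_θ-semistable layers: μ^(1)=29; μ^(2)=22; μ^(3)=23/2; μ^(4)=-6; μ^(5)=-13; μ^(6)=-33/2

((0, 0, 0, 1, 0, 0); (0, 0, 0, 0, 0, 1); (0, 0, 0, 2, 2, 0); (0, 0, 0, 0, 2, 0); (0, 0, 4, 0, 0, 0); (1, 1, 0, 0, 0, 0))


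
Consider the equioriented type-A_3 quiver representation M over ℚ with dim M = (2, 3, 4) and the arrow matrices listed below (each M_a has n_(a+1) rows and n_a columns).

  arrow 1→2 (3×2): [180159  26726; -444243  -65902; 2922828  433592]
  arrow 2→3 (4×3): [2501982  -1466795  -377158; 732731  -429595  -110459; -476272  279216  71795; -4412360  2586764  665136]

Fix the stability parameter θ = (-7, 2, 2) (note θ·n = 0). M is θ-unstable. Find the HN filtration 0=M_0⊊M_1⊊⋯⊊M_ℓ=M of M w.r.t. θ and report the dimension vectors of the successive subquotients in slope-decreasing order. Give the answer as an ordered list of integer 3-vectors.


Interval decomposition of M: I[1,1], I[1,3], I[2,3]^2, I[3,3].
HN type (ℓ=2): μ^(1)=2; μ^(2)=-7

((0, 3, 4); (2, 0, 0))


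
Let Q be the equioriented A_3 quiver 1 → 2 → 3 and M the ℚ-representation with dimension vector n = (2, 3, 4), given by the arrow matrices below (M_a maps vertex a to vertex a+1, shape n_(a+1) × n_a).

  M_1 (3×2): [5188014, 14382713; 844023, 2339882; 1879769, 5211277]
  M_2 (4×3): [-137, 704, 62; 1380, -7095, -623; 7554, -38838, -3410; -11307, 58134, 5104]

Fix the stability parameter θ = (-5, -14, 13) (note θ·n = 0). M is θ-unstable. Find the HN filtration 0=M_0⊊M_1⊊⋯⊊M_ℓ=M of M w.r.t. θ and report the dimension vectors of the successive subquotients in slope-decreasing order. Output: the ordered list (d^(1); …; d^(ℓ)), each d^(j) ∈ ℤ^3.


Barcode: M ≅ I[1,2], I[1,3], I[2,3], I[3,3]^2. HN layers by μ_θ (3 steps, strictly decreasing):
  μ^(1)=13; μ^(2)=-19/2; μ^(3)=-14

((0, 0, 4); (2, 2, 0); (0, 1, 0))


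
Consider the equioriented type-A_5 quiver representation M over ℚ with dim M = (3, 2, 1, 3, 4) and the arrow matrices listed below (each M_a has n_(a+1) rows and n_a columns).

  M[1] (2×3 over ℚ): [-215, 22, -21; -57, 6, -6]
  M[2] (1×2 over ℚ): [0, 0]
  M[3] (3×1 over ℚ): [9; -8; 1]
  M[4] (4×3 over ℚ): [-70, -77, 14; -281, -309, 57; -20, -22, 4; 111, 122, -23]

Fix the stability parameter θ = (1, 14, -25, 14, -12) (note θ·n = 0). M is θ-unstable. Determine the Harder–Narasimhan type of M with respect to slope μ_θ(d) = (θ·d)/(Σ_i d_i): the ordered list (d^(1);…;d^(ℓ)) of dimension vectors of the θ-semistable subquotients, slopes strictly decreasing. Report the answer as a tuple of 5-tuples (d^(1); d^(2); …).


Via rank(M_{q-1}∘⋯∘M_p): M ≅ I[1,1], I[1,2]^2, I[3,4], I[4,5]^2, I[5,5]^2.
μ_θ-semistable layers: μ^(1)=14; μ^(2)=1; μ^(3)=-12; μ^(4)=-25

((0, 2, 0, 1, 0); (3, 0, 0, 2, 2); (0, 0, 0, 0, 2); (0, 0, 1, 0, 0))


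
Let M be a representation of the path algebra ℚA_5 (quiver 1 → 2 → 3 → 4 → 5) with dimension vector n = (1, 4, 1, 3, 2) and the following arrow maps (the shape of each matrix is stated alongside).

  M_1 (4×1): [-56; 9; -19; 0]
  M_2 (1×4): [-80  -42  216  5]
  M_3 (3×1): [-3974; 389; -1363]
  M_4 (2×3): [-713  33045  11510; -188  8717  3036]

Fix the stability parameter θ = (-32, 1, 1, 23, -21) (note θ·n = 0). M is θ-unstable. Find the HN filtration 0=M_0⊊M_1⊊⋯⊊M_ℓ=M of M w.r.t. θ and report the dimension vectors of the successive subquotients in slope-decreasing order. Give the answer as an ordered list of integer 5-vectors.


Via rank(M_{q-1}∘⋯∘M_p): M ≅ I[1,5], I[2,2]^3, I[4,4], I[4,5].
μ_θ-semistable layers: μ^(1)=23; μ^(2)=1; μ^(3)=-32

((0, 0, 0, 1, 0); (0, 4, 1, 2, 2); (1, 0, 0, 0, 0))


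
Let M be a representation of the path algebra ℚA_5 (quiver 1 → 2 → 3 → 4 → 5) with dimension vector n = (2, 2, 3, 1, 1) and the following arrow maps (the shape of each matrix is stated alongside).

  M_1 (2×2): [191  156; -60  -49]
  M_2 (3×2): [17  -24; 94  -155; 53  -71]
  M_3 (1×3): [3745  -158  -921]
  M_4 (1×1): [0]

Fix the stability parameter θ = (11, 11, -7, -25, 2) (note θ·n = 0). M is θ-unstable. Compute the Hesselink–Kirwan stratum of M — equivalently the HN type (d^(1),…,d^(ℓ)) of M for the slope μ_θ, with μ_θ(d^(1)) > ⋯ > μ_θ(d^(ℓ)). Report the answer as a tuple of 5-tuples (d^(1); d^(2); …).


Via rank(M_{q-1}∘⋯∘M_p): M ≅ I[1,3], I[1,4], I[3,3], I[5,5].
μ_θ-semistable layers: μ^(1)=5; μ^(2)=2; μ^(3)=-5/2; μ^(4)=-7

((1, 1, 1, 0, 0); (0, 0, 0, 0, 1); (1, 1, 1, 1, 0); (0, 0, 1, 0, 0))


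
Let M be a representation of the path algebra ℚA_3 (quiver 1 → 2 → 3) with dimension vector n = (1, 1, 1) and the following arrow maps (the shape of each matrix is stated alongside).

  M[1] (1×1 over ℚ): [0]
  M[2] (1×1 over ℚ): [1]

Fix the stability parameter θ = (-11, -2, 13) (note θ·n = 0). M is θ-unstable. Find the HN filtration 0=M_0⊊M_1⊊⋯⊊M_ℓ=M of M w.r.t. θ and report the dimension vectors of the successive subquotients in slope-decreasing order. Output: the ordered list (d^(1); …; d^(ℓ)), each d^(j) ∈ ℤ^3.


Via rank(M_{q-1}∘⋯∘M_p): M ≅ I[1,1], I[2,3].
μ_θ-semistable layers: μ^(1)=13; μ^(2)=-2; μ^(3)=-11

((0, 0, 1); (0, 1, 0); (1, 0, 0))


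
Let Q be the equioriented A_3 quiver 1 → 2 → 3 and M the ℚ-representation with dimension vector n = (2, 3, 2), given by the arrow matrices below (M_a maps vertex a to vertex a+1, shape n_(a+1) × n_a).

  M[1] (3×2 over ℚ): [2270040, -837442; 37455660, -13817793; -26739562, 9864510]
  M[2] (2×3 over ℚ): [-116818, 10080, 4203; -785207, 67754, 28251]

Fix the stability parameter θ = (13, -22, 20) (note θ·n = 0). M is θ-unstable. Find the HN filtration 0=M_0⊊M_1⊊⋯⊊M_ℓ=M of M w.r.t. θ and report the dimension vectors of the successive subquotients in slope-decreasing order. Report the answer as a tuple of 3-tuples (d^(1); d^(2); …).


Interval decomposition of M: I[1,2], I[1,3], I[2,3].
HN type (ℓ=3): μ^(1)=20; μ^(2)=-9/2; μ^(3)=-22

((0, 0, 2); (2, 2, 0); (0, 1, 0))


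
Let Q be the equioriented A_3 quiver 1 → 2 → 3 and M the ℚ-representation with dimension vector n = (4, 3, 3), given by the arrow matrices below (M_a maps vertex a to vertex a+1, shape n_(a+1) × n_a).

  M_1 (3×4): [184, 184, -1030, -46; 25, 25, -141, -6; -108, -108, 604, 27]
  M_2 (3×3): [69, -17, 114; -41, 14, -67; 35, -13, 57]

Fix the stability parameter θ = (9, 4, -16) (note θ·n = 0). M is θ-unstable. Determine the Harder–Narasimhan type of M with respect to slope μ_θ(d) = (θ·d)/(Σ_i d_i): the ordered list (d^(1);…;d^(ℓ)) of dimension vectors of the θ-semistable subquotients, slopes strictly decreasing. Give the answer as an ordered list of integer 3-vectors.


Barcode: M ≅ I[1,1], I[1,3]^3. HN layers by μ_θ (2 steps, strictly decreasing):
  μ^(1)=9; μ^(2)=-1

((1, 0, 0); (3, 3, 3))


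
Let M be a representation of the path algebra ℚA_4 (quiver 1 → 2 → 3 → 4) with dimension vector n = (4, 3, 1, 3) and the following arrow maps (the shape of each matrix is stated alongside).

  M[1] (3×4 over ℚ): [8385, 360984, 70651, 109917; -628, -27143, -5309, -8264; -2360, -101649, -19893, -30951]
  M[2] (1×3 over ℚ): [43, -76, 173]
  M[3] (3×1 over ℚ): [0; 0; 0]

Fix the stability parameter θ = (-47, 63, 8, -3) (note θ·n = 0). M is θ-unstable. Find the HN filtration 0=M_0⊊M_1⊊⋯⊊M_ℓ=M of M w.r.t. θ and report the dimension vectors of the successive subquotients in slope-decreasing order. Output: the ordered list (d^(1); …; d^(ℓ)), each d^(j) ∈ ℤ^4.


Via rank(M_{q-1}∘⋯∘M_p): M ≅ I[1,1], I[1,2]^2, I[1,3], I[4,4]^3.
μ_θ-semistable layers: μ^(1)=63; μ^(2)=71/2; μ^(3)=-3; μ^(4)=-47

((0, 2, 0, 0); (0, 1, 1, 0); (0, 0, 0, 3); (4, 0, 0, 0))


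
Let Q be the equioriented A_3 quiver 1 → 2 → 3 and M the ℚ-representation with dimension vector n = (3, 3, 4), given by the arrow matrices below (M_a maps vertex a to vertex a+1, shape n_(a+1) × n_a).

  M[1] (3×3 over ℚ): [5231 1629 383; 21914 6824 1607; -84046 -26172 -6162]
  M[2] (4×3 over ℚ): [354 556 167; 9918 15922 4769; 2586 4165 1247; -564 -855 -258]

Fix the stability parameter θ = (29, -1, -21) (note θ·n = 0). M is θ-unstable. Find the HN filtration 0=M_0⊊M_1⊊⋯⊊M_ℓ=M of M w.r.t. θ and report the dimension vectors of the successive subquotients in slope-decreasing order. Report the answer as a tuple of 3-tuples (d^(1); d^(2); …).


Via rank(M_{q-1}∘⋯∘M_p): M ≅ I[1,2], I[1,3]^2, I[3,3]^2.
μ_θ-semistable layers: μ^(1)=14; μ^(2)=7/3; μ^(3)=-21

((1, 1, 0); (2, 2, 2); (0, 0, 2))


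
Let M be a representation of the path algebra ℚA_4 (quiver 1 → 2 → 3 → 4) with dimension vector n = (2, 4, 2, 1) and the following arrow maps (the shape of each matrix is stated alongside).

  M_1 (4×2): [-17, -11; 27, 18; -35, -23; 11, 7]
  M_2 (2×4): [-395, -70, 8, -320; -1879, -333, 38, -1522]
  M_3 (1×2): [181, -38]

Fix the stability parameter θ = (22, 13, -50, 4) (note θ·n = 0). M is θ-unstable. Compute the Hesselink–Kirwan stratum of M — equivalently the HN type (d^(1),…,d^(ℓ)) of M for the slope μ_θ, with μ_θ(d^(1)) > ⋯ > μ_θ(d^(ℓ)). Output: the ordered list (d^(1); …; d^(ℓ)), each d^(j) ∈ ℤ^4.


Via rank(M_{q-1}∘⋯∘M_p): M ≅ I[1,3], I[1,4], I[2,2]^2.
μ_θ-semistable layers: μ^(1)=13; μ^(2)=4; μ^(3)=-5

((0, 2, 0, 0); (0, 0, 0, 1); (2, 2, 2, 0))


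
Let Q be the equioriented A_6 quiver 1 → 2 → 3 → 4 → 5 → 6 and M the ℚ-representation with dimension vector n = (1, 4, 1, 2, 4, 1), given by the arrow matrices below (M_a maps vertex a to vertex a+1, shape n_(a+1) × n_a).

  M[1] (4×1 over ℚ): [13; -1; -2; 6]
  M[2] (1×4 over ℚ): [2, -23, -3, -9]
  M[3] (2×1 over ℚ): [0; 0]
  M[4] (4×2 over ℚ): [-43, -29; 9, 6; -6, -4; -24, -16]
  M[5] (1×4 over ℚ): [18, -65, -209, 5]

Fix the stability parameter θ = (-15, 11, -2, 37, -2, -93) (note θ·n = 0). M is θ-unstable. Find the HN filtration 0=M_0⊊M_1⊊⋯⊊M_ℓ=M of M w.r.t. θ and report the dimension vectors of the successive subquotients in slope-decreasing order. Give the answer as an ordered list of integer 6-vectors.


Interval decomposition of M: I[1,3], I[2,2]^3, I[4,5], I[4,6], I[5,5]^2.
HN type (ℓ=6): μ^(1)=35/2; μ^(2)=11; μ^(3)=9/2; μ^(4)=-2; μ^(5)=-15; μ^(6)=-58/3

((0, 0, 0, 1, 1, 0); (0, 3, 0, 0, 0, 0); (0, 1, 1, 0, 0, 0); (0, 0, 0, 0, 2, 0); (1, 0, 0, 0, 0, 0); (0, 0, 0, 1, 1, 1))


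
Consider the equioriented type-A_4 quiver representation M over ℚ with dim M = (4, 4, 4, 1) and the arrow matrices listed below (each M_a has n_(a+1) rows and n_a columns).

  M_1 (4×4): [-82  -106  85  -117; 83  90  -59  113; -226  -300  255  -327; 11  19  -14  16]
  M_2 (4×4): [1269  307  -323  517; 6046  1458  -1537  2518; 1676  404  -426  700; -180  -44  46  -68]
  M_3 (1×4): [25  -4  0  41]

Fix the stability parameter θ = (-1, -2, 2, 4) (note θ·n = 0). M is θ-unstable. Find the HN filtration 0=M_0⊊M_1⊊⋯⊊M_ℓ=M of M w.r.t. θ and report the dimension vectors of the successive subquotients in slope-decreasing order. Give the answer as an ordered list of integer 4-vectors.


Barcode: M ≅ I[1,1], I[1,2], I[1,3], I[1,4], I[2,2], I[3,3]^2. HN layers by μ_θ (5 steps, strictly decreasing):
  μ^(1)=4; μ^(2)=2; μ^(3)=-1; μ^(4)=-3/2; μ^(5)=-2

((0, 0, 0, 1); (0, 0, 4, 0); (1, 0, 0, 0); (3, 3, 0, 0); (0, 1, 0, 0))


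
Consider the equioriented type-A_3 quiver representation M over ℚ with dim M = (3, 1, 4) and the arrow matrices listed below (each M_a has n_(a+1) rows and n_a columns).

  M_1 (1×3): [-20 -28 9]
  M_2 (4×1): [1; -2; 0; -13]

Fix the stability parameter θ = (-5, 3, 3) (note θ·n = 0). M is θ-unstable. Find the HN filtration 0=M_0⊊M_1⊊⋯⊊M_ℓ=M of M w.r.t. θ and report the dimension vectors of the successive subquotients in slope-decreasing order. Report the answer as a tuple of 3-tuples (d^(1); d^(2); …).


Barcode: M ≅ I[1,1]^2, I[1,3], I[3,3]^3. HN layers by μ_θ (2 steps, strictly decreasing):
  μ^(1)=3; μ^(2)=-5

((0, 1, 4); (3, 0, 0))


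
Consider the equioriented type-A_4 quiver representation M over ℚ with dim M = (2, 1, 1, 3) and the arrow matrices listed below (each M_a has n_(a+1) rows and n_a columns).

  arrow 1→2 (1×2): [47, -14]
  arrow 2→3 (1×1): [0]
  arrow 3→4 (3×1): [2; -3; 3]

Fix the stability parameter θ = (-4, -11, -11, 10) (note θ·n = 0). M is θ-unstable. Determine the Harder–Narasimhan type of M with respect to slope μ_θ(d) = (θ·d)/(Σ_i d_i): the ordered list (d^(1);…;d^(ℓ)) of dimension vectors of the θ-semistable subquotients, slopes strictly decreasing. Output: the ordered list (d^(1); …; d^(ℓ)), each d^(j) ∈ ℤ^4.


Interval decomposition of M: I[1,1], I[1,2], I[3,4], I[4,4]^2.
HN type (ℓ=4): μ^(1)=10; μ^(2)=-4; μ^(3)=-15/2; μ^(4)=-11

((0, 0, 0, 3); (1, 0, 0, 0); (1, 1, 0, 0); (0, 0, 1, 0))


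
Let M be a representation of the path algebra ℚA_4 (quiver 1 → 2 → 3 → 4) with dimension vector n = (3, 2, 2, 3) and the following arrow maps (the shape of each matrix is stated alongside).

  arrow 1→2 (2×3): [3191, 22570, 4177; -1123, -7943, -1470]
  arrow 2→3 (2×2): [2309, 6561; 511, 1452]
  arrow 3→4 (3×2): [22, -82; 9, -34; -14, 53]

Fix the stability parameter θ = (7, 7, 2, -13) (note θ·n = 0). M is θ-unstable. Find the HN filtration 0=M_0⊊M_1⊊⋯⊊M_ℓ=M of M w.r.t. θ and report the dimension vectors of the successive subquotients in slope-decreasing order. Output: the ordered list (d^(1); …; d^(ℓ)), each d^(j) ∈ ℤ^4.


Interval decomposition of M: I[1,1], I[1,4]^2, I[4,4].
HN type (ℓ=3): μ^(1)=7; μ^(2)=3/4; μ^(3)=-13

((1, 0, 0, 0); (2, 2, 2, 2); (0, 0, 0, 1))


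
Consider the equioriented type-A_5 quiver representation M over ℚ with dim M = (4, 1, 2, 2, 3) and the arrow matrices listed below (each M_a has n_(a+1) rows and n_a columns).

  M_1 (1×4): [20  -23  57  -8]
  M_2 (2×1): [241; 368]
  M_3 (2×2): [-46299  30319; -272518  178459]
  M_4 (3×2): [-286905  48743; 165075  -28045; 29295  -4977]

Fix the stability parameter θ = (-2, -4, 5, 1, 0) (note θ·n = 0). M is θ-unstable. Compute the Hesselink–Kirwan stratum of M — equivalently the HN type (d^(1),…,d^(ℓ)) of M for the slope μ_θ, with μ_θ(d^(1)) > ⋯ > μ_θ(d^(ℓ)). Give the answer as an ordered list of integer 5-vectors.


Via rank(M_{q-1}∘⋯∘M_p): M ≅ I[1,1]^3, I[1,5], I[3,4], I[5,5]^2.
μ_θ-semistable layers: μ^(1)=3; μ^(2)=2; μ^(3)=0; μ^(4)=-2; μ^(5)=-3

((0, 0, 1, 1, 0); (0, 0, 1, 1, 1); (0, 0, 0, 0, 2); (3, 0, 0, 0, 0); (1, 1, 0, 0, 0))


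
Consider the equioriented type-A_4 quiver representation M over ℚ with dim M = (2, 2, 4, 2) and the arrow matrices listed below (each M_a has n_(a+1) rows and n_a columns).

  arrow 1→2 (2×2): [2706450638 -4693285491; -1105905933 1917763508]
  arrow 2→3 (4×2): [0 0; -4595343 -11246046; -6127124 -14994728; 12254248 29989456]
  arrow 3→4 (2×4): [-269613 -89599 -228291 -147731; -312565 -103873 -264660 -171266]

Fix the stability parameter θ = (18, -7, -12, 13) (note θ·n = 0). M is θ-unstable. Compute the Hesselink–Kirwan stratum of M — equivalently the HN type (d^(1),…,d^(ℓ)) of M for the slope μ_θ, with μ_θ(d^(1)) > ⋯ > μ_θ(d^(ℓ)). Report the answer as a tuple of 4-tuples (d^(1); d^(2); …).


Barcode: M ≅ I[1,2], I[1,4], I[3,3]^2, I[3,4]. HN layers by μ_θ (4 steps, strictly decreasing):
  μ^(1)=13; μ^(2)=11/2; μ^(3)=-1/3; μ^(4)=-12

((0, 0, 0, 2); (1, 1, 0, 0); (1, 1, 1, 0); (0, 0, 3, 0))


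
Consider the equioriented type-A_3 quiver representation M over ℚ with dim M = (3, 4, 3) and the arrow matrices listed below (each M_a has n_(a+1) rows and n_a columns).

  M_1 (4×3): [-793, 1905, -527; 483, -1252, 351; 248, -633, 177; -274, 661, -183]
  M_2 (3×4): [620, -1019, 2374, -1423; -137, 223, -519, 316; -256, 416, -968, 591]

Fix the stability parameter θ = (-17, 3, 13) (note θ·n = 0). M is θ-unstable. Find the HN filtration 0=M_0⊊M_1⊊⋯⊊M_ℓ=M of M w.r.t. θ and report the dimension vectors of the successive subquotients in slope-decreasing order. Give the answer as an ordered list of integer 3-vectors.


Barcode: M ≅ I[1,3]^3, I[2,2]. HN layers by μ_θ (3 steps, strictly decreasing):
  μ^(1)=13; μ^(2)=3; μ^(3)=-17

((0, 0, 3); (0, 4, 0); (3, 0, 0))


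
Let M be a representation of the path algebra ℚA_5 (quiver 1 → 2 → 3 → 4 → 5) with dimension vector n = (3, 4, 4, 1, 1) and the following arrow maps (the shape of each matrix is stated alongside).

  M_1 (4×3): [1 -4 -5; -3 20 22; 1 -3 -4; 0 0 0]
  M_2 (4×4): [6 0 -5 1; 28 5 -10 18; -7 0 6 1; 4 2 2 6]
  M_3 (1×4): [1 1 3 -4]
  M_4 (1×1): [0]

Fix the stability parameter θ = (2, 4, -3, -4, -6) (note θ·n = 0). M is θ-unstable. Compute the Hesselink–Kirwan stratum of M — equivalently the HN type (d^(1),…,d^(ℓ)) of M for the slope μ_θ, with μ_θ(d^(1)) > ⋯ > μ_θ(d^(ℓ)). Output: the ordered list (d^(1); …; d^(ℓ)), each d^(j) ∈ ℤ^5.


Interval decomposition of M: I[1,3]^2, I[1,4], I[2,2], I[3,3], I[5,5].
HN type (ℓ=5): μ^(1)=4; μ^(2)=1; μ^(3)=-1/4; μ^(4)=-3; μ^(5)=-6

((0, 1, 0, 0, 0); (2, 2, 2, 0, 0); (1, 1, 1, 1, 0); (0, 0, 1, 0, 0); (0, 0, 0, 0, 1))


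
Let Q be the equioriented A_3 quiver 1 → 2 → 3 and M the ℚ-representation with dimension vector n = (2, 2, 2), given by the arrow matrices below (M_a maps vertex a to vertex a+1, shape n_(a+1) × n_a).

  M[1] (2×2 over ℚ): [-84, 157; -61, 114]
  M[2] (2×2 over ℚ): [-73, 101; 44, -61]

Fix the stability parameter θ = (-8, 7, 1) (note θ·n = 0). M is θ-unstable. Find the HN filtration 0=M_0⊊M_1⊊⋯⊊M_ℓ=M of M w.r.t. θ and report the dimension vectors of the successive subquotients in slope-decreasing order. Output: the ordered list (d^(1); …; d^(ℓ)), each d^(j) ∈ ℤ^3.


Interval decomposition of M: I[1,3]^2.
HN type (ℓ=2): μ^(1)=4; μ^(2)=-8

((0, 2, 2); (2, 0, 0))


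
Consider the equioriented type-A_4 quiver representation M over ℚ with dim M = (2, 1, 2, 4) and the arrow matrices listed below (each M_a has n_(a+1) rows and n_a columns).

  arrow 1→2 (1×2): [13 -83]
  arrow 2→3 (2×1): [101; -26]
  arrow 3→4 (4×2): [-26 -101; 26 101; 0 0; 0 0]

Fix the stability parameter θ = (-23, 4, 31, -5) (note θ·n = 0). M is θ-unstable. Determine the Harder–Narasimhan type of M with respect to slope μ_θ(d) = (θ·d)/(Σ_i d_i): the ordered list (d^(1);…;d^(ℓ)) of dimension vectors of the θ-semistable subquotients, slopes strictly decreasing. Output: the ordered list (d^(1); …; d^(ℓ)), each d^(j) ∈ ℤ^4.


Via rank(M_{q-1}∘⋯∘M_p): M ≅ I[1,1], I[1,3], I[3,4], I[4,4]^3.
μ_θ-semistable layers: μ^(1)=31; μ^(2)=13; μ^(3)=4; μ^(4)=-5; μ^(5)=-23

((0, 0, 1, 0); (0, 0, 1, 1); (0, 1, 0, 0); (0, 0, 0, 3); (2, 0, 0, 0))


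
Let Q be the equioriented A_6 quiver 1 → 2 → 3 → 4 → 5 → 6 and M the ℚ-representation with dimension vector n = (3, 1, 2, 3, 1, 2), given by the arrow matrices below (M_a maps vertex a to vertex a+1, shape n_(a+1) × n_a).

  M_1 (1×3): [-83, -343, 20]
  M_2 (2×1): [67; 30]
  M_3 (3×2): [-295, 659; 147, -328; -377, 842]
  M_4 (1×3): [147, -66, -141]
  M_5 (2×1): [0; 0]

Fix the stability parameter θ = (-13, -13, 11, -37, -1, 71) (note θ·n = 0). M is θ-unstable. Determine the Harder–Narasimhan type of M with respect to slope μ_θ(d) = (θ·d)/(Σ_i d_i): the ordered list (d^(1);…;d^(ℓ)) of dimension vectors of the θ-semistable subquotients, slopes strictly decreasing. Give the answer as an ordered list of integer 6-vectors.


Barcode: M ≅ I[1,1]^2, I[1,4], I[3,5], I[4,4], I[6,6]^2. HN layers by μ_θ (4 steps, strictly decreasing):
  μ^(1)=71; μ^(2)=-1; μ^(3)=-13; μ^(4)=-37

((0, 0, 0, 0, 0, 2); (0, 0, 0, 0, 1, 0); (3, 1, 2, 2, 0, 0); (0, 0, 0, 1, 0, 0))


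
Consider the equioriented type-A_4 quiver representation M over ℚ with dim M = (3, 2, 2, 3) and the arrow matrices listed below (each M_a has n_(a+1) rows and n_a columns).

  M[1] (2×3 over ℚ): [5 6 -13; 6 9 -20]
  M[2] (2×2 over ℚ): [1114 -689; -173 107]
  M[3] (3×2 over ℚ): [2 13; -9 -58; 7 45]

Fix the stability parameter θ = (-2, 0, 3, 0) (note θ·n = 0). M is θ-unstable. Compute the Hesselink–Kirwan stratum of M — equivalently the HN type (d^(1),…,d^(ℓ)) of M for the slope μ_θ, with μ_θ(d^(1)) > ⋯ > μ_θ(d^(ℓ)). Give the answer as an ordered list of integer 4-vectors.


Interval decomposition of M: I[1,1], I[1,4]^2, I[4,4].
HN type (ℓ=3): μ^(1)=3/2; μ^(2)=0; μ^(3)=-2

((0, 0, 2, 2); (0, 2, 0, 1); (3, 0, 0, 0))


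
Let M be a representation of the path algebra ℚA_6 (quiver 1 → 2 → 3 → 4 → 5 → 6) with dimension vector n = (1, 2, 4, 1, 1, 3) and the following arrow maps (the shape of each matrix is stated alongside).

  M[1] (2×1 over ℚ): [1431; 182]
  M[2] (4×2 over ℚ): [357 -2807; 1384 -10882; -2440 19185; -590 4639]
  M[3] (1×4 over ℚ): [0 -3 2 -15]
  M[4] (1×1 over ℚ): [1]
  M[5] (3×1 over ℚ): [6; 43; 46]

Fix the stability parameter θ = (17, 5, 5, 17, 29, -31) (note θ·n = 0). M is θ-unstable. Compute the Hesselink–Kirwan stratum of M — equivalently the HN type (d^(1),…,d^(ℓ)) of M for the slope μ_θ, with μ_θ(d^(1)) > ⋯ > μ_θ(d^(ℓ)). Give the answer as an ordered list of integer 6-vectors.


Via rank(M_{q-1}∘⋯∘M_p): M ≅ I[1,3], I[2,6], I[3,3]^2, I[6,6]^2.
μ_θ-semistable layers: μ^(1)=9; μ^(2)=5; μ^(3)=-31

((1, 1, 1, 0, 0, 0); (0, 1, 3, 1, 1, 1); (0, 0, 0, 0, 0, 2))


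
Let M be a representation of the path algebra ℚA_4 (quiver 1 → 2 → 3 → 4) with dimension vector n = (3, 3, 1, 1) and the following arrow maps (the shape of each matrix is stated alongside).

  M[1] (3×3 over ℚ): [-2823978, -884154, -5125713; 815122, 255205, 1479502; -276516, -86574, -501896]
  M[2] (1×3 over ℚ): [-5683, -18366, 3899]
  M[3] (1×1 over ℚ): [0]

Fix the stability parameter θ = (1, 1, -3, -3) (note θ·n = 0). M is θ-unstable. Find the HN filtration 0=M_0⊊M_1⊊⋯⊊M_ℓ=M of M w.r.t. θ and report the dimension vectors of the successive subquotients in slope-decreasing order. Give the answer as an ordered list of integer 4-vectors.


Via rank(M_{q-1}∘⋯∘M_p): M ≅ I[1,1], I[1,2], I[1,3], I[2,2], I[4,4].
μ_θ-semistable layers: μ^(1)=1; μ^(2)=-1/3; μ^(3)=-3

((2, 2, 0, 0); (1, 1, 1, 0); (0, 0, 0, 1))


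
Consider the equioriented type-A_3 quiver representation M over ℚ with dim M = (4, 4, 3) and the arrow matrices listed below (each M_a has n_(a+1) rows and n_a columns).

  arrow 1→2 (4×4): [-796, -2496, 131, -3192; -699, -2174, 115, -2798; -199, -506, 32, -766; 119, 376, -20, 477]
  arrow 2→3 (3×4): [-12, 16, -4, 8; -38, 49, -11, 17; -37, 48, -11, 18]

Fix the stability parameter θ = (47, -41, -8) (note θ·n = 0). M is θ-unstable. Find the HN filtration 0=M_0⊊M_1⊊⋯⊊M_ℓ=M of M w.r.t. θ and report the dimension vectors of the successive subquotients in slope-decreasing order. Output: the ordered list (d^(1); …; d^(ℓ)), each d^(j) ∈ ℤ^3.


Interval decomposition of M: I[1,2]^2, I[1,3]^2, I[3,3].
HN type (ℓ=3): μ^(1)=3; μ^(2)=-2/3; μ^(3)=-8

((2, 2, 0); (2, 2, 2); (0, 0, 1))


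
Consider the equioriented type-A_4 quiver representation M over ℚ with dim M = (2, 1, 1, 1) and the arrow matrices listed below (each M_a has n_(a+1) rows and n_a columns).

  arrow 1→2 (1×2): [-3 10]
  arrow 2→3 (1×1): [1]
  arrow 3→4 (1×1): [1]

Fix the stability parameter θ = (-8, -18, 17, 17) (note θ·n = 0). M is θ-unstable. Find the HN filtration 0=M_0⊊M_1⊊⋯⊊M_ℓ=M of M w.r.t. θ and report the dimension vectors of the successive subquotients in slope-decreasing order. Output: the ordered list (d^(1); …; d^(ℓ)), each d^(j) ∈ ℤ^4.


Interval decomposition of M: I[1,1], I[1,4].
HN type (ℓ=3): μ^(1)=17; μ^(2)=-8; μ^(3)=-13

((0, 0, 1, 1); (1, 0, 0, 0); (1, 1, 0, 0))


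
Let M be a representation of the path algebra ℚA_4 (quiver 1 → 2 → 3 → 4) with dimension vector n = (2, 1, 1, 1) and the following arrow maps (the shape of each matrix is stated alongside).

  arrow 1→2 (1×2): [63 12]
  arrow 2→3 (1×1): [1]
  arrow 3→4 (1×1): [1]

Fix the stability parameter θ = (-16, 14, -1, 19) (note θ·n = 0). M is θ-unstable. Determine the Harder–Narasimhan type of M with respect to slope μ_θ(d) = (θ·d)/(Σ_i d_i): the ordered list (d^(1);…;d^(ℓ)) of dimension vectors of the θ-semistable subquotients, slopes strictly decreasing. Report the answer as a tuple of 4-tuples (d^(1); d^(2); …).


Barcode: M ≅ I[1,1], I[1,4]. HN layers by μ_θ (3 steps, strictly decreasing):
  μ^(1)=19; μ^(2)=13/2; μ^(3)=-16

((0, 0, 0, 1); (0, 1, 1, 0); (2, 0, 0, 0))


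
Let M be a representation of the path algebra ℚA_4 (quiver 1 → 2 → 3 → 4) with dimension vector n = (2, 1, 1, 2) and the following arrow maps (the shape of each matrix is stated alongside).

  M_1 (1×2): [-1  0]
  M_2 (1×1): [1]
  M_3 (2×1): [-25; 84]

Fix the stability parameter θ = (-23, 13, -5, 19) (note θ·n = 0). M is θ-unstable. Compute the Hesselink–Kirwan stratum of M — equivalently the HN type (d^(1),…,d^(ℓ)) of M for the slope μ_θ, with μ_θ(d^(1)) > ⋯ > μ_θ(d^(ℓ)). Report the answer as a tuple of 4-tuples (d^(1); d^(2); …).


Barcode: M ≅ I[1,1], I[1,4], I[4,4]. HN layers by μ_θ (3 steps, strictly decreasing):
  μ^(1)=19; μ^(2)=4; μ^(3)=-23

((0, 0, 0, 2); (0, 1, 1, 0); (2, 0, 0, 0))


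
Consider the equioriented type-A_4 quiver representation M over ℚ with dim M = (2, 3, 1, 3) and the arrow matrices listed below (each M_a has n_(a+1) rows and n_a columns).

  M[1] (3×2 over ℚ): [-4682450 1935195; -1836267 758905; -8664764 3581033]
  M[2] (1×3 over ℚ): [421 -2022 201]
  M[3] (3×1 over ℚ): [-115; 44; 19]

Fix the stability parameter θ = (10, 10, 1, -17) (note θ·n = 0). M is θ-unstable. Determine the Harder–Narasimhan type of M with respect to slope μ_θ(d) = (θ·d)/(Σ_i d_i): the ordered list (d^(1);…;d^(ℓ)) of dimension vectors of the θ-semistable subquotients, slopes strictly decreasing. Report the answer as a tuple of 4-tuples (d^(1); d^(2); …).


Barcode: M ≅ I[1,2], I[1,4], I[2,2], I[4,4]^2. HN layers by μ_θ (3 steps, strictly decreasing):
  μ^(1)=10; μ^(2)=1; μ^(3)=-17

((1, 2, 0, 0); (1, 1, 1, 1); (0, 0, 0, 2))


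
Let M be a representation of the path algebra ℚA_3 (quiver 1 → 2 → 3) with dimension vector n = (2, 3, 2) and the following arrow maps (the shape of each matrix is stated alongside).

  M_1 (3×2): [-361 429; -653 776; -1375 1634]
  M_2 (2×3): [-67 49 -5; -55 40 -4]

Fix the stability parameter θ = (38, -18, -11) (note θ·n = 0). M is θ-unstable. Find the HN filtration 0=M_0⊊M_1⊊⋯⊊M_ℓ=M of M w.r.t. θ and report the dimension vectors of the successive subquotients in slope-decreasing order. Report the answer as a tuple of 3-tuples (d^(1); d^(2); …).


Barcode: M ≅ I[1,2], I[1,3], I[2,3]. HN layers by μ_θ (4 steps, strictly decreasing):
  μ^(1)=10; μ^(2)=3; μ^(3)=-11; μ^(4)=-18

((1, 1, 0); (1, 1, 1); (0, 0, 1); (0, 1, 0))


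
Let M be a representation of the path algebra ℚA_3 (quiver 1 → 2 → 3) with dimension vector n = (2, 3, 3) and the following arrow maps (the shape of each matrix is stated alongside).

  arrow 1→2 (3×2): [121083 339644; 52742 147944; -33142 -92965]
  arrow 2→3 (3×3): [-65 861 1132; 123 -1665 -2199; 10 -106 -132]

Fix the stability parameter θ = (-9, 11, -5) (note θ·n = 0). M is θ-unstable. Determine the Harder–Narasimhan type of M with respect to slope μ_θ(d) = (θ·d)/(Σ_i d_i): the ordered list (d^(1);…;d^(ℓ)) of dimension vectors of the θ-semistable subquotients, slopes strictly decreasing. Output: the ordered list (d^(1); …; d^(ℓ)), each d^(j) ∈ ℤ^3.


Barcode: M ≅ I[1,3]^2, I[2,2], I[3,3]. HN layers by μ_θ (4 steps, strictly decreasing):
  μ^(1)=11; μ^(2)=3; μ^(3)=-5; μ^(4)=-9

((0, 1, 0); (0, 2, 2); (0, 0, 1); (2, 0, 0))


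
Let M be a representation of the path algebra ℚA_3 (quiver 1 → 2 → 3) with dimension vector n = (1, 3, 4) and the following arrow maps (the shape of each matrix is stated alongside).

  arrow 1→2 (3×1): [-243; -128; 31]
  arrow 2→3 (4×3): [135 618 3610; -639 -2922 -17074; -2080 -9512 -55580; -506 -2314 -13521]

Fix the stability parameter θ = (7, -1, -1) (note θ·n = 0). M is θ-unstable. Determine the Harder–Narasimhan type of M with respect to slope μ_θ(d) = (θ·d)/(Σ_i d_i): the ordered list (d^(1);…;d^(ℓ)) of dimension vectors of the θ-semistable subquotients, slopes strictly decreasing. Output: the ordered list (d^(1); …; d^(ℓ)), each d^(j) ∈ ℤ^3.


Barcode: M ≅ I[1,3], I[2,2], I[2,3], I[3,3]^2. HN layers by μ_θ (2 steps, strictly decreasing):
  μ^(1)=5/3; μ^(2)=-1

((1, 1, 1); (0, 2, 3))


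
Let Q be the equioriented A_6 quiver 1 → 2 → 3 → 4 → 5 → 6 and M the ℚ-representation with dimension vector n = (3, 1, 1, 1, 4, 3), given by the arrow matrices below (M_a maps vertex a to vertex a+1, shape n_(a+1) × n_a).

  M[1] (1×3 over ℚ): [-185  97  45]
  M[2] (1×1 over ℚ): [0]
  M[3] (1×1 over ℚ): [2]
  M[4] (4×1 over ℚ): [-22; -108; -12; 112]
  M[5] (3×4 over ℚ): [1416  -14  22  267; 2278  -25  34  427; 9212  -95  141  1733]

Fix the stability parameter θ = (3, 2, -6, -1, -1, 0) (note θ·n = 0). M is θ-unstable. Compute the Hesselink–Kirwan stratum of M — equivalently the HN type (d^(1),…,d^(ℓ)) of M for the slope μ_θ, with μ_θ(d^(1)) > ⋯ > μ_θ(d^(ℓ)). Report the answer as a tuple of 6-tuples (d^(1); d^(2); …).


Interval decomposition of M: I[1,1]^2, I[1,2], I[3,5], I[5,6]^3.
HN type (ℓ=5): μ^(1)=3; μ^(2)=5/2; μ^(3)=0; μ^(4)=-1; μ^(5)=-6

((2, 0, 0, 0, 0, 0); (1, 1, 0, 0, 0, 0); (0, 0, 0, 0, 0, 3); (0, 0, 0, 1, 4, 0); (0, 0, 1, 0, 0, 0))


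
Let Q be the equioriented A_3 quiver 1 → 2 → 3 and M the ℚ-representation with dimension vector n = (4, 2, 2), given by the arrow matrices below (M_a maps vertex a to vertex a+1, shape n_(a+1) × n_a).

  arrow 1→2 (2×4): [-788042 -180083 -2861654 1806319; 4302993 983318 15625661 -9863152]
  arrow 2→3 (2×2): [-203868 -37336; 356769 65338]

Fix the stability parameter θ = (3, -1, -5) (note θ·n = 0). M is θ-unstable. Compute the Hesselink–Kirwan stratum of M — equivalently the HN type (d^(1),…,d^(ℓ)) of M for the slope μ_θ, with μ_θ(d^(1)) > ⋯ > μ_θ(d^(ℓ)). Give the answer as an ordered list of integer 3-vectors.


Barcode: M ≅ I[1,1]^2, I[1,2], I[1,3], I[3,3]. HN layers by μ_θ (4 steps, strictly decreasing):
  μ^(1)=3; μ^(2)=1; μ^(3)=-1; μ^(4)=-5

((2, 0, 0); (1, 1, 0); (1, 1, 1); (0, 0, 1))


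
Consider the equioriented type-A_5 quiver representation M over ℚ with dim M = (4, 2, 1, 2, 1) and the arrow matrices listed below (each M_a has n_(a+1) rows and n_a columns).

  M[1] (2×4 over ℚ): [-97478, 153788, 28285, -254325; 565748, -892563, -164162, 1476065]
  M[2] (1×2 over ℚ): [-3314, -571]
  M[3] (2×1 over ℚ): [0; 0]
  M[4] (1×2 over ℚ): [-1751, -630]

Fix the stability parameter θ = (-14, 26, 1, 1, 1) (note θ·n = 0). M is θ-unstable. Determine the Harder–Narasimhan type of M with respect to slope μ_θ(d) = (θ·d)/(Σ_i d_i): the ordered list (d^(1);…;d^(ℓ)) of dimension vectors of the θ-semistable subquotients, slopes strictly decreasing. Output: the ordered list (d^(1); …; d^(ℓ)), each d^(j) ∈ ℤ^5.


Interval decomposition of M: I[1,1]^2, I[1,2], I[1,3], I[4,4], I[4,5].
HN type (ℓ=4): μ^(1)=26; μ^(2)=27/2; μ^(3)=1; μ^(4)=-14

((0, 1, 0, 0, 0); (0, 1, 1, 0, 0); (0, 0, 0, 2, 1); (4, 0, 0, 0, 0))


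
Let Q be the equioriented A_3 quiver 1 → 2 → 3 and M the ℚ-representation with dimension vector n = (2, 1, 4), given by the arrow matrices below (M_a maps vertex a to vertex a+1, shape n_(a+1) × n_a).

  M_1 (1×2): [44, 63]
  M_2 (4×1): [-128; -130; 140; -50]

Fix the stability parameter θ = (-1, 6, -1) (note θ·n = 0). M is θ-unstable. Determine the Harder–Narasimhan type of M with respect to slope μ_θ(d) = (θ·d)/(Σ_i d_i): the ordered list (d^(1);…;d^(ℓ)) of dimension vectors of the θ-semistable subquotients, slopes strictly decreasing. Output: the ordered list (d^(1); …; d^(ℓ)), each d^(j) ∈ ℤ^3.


Interval decomposition of M: I[1,1], I[1,3], I[3,3]^3.
HN type (ℓ=2): μ^(1)=5/2; μ^(2)=-1

((0, 1, 1); (2, 0, 3))
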